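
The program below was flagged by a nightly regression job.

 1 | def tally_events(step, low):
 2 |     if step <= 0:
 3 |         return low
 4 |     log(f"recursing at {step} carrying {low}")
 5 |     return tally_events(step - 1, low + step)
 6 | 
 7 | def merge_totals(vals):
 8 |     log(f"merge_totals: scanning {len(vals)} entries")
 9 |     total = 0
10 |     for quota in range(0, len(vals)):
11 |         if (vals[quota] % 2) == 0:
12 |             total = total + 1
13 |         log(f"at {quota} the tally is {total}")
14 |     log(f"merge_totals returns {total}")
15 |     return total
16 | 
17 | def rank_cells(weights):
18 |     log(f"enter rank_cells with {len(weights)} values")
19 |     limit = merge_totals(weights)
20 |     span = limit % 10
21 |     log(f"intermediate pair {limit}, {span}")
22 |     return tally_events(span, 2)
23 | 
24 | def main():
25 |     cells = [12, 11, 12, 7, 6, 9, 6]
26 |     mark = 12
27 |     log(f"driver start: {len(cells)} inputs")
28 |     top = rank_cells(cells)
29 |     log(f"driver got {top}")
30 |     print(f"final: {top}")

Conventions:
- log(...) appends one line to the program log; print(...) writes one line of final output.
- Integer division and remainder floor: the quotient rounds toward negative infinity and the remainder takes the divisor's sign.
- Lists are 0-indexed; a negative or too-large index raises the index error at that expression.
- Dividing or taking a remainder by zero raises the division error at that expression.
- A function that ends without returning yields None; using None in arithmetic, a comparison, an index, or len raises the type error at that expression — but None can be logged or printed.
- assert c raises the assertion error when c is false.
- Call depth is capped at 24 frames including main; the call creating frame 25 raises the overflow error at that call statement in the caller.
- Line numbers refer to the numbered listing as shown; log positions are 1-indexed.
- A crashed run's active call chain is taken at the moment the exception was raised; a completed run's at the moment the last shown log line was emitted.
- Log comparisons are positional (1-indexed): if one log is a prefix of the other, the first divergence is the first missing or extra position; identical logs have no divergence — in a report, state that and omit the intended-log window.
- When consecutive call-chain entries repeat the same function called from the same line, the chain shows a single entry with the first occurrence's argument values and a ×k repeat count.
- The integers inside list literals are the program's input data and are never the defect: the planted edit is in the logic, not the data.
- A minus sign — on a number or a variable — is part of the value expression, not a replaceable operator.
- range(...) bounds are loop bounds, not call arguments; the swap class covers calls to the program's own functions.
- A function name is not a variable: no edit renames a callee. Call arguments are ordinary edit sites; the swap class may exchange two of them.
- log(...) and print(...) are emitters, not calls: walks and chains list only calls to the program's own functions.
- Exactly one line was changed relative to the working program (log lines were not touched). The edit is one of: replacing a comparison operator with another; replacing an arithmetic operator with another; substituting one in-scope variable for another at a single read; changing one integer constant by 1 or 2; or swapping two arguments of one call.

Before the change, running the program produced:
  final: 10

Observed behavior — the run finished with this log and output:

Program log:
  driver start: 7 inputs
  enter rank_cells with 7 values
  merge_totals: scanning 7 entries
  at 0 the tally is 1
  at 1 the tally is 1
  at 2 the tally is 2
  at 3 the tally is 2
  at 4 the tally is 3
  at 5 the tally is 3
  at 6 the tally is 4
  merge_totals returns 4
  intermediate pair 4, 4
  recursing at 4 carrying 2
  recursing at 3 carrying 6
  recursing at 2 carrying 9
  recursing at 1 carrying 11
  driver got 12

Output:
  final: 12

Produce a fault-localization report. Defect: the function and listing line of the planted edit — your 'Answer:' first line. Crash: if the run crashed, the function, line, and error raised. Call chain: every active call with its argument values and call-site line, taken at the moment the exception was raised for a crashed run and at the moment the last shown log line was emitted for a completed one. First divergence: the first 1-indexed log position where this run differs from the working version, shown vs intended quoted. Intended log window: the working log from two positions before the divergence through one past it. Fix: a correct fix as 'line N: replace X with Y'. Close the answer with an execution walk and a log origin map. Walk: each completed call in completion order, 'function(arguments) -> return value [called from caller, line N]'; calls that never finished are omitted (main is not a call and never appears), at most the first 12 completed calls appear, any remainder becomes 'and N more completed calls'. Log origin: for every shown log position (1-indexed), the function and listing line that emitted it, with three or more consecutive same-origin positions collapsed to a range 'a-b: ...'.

Answer: the defect is in rank_cells at line 22.
The tell: Log line 13 is where behavior first shows: 'recursing at 4 carrying 2' appears instead of 'recursing at 4 carrying 0'.
Call chain: main.
First divergence: position 13 — shown 'recursing at 4 carrying 2', intended 'recursing at 4 carrying 0'.
Intended log window:
  11: merge_totals returns 4
  12: intermediate pair 4, 4
  13: recursing at 4 carrying 0
  14: recursing at 3 carrying 4
Execution walk:
  merge_totals([12, 11, 12, 7, 6, 9, 6]) -> 4  [called from rank_cells, line 19]
  tally_events(0, 12) -> 12  [called from tally_events, line 5]
  tally_events(1, 11) -> 12  [called from tally_events, line 5]
  tally_events(2, 9) -> 12  [called from tally_events, line 5]
  tally_events(3, 6) -> 12  [called from tally_events, line 5]
  tally_events(4, 2) -> 12  [called from rank_cells, line 22]
  rank_cells([12, 11, 12, 7, 6, 9, 6]) -> 12  [called from main, line 28]
Log line origins:
  1 — main, line 27
  2 — rank_cells, line 18
  3 — merge_totals, line 8
  4-10 — merge_totals, line 13
  11 — merge_totals, line 14
  12 — rank_cells, line 21
  13-16 — tally_events, line 4
  17 — main, line 29
A correct fix: line 22: replace `2` with `0`.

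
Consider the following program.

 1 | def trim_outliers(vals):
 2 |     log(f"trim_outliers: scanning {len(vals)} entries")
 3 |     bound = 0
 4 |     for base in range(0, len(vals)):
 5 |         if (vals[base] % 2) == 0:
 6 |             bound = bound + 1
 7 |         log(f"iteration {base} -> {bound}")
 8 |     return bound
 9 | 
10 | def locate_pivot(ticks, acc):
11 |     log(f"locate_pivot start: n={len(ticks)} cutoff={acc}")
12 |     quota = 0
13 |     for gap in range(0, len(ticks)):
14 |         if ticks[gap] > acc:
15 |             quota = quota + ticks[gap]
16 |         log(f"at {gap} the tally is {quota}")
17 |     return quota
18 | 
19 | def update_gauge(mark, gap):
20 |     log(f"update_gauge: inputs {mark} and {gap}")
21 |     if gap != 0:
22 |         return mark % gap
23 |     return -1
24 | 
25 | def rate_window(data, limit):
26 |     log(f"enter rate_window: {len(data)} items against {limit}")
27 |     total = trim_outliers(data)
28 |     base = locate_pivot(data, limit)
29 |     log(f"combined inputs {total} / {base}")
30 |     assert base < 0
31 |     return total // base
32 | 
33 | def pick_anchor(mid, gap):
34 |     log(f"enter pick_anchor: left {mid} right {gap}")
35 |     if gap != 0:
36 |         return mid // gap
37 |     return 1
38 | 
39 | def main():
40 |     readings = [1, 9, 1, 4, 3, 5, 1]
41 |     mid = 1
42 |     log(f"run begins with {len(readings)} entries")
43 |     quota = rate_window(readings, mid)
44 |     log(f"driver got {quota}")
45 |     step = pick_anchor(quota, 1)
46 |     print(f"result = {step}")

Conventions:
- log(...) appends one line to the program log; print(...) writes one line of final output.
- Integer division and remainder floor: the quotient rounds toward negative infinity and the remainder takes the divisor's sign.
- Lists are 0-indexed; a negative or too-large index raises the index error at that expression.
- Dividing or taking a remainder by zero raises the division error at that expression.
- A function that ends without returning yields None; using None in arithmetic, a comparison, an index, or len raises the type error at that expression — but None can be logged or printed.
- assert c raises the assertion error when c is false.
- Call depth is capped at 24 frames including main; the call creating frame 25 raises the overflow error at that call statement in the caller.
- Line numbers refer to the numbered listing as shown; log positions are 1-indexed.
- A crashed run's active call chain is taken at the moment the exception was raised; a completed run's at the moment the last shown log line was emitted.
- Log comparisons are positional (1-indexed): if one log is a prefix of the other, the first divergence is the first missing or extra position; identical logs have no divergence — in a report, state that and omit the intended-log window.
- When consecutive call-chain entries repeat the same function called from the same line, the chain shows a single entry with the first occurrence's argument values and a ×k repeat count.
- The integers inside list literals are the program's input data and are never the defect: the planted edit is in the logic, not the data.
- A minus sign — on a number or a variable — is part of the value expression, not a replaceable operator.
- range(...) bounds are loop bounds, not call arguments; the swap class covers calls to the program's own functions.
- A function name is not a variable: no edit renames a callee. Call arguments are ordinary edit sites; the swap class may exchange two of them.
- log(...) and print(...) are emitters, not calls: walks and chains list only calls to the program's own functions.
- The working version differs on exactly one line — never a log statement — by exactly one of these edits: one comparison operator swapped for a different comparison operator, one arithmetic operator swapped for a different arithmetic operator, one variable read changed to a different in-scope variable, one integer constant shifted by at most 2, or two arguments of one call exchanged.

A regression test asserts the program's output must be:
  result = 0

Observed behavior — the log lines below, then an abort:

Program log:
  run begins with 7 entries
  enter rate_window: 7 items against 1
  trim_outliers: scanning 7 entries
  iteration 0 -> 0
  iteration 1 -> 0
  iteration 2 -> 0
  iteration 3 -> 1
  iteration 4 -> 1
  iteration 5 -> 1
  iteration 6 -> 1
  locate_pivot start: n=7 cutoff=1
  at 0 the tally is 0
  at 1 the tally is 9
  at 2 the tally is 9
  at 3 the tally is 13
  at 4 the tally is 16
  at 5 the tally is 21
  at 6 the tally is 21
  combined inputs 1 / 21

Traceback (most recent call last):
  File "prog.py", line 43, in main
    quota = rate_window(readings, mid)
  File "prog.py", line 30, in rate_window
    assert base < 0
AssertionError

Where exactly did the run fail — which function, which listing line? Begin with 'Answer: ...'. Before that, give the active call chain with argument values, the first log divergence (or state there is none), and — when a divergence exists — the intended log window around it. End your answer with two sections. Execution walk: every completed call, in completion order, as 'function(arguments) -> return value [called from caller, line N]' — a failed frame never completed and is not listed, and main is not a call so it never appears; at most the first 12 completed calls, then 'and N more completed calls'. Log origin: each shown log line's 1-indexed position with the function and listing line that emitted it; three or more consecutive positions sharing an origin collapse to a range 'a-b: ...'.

Answer: the error was raised in rate_window, line 30.
Key fact: The log ends early — 19 lines, where the working version next logs 'driver got 0'.
Call chain: main -> rate_window([1, 9, 1, 4, 3, 5, 1], 1) (called at line 43).
First divergence: position 20 — after 19 matching lines the faulty run goes silent; intended next line 'driver got 0'.
Intended log window:
  18: at 6 the tally is 21
  19: combined inputs 1 / 21
  20: driver got 0
  21: enter pick_anchor: left 0 right 1
Execution walk:
  trim_outliers([1, 9, 1, 4, 3, 5, 1]) -> 1  [called from rate_window, line 27]
  locate_pivot([1, 9, 1, 4, 3, 5, 1], 1) -> 21  [called from rate_window, line 28]
Log origin:
  1: emitted by main (line 42)
  2: emitted by rate_window (line 26)
  3: emitted by trim_outliers (line 2)
  4-10: emitted by trim_outliers (line 7)
  11: emitted by locate_pivot (line 11)
  12-18: emitted by locate_pivot (line 16)
  19: emitted by rate_window (line 29)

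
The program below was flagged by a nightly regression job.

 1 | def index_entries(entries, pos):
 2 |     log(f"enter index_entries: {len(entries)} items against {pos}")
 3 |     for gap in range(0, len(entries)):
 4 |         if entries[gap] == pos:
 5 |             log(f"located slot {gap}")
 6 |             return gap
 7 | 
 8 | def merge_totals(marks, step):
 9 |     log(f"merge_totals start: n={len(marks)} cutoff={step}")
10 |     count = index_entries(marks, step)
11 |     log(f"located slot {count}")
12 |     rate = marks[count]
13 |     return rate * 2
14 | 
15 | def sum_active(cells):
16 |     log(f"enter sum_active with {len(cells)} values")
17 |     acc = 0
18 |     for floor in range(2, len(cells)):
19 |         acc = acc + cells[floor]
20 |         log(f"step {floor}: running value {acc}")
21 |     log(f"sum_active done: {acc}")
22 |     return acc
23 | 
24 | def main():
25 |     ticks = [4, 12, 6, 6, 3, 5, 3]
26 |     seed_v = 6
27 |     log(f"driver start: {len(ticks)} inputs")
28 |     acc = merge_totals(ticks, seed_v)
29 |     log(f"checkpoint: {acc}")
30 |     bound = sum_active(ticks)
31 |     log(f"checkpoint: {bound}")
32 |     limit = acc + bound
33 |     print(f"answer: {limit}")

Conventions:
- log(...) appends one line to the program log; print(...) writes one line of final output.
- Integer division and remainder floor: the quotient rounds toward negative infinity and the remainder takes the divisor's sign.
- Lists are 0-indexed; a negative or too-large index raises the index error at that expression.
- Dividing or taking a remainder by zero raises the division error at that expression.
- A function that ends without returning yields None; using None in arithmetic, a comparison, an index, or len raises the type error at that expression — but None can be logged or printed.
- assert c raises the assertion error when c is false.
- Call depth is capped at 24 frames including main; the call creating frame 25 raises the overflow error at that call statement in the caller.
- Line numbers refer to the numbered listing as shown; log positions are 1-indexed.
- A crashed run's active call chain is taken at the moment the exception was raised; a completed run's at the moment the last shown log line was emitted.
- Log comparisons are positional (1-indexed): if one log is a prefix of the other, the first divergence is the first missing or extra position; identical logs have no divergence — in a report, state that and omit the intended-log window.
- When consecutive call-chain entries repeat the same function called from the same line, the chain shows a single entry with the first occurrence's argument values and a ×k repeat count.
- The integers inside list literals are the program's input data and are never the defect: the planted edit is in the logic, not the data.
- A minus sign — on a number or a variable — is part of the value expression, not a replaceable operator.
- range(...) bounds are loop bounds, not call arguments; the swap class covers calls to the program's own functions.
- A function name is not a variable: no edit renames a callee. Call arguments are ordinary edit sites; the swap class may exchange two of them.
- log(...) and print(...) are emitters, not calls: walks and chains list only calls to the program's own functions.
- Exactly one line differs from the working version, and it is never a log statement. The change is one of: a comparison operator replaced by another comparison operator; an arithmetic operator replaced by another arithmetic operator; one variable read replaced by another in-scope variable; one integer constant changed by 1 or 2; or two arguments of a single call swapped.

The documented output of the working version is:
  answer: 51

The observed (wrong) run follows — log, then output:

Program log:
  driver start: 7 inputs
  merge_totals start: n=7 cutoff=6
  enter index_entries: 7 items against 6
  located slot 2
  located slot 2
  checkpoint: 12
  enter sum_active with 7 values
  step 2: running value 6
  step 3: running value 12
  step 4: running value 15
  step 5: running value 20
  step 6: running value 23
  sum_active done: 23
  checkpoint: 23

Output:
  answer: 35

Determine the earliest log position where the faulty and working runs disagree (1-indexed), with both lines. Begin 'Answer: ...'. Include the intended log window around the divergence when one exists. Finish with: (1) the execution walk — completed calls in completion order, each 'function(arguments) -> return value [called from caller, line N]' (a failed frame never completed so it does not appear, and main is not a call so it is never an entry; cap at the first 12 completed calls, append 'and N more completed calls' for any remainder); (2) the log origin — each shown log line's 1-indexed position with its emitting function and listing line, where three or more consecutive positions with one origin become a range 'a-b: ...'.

Answer: position 8; shown 'step 2: running value 6' vs intended 'step 0: running value 4'.
Intended log window:
  6: checkpoint: 12
  7: enter sum_active with 7 values
  8: step 0: running value 4
  9: step 1: running value 16
Execution walk:
  index_entries([4, 12, 6, 6, 3, 5, 3], 6) -> 2  [called from merge_totals, line 10]
  merge_totals([4, 12, 6, 6, 3, 5, 3], 6) -> 12  [called from main, line 28]
  sum_active([4, 12, 6, 6, 3, 5, 3]) -> 23  [called from main, line 30]
Origin of each log line:
  1: emitted by main (line 27)
  2: emitted by merge_totals (line 9)
  3: emitted by index_entries (line 2)
  4: emitted by index_entries (line 5)
  5: emitted by merge_totals (line 11)
  6: emitted by main (line 29)
  7: emitted by sum_active (line 16)
  8-12: emitted by sum_active (line 20)
  13: emitted by sum_active (line 21)
  14: emitted by main (line 31)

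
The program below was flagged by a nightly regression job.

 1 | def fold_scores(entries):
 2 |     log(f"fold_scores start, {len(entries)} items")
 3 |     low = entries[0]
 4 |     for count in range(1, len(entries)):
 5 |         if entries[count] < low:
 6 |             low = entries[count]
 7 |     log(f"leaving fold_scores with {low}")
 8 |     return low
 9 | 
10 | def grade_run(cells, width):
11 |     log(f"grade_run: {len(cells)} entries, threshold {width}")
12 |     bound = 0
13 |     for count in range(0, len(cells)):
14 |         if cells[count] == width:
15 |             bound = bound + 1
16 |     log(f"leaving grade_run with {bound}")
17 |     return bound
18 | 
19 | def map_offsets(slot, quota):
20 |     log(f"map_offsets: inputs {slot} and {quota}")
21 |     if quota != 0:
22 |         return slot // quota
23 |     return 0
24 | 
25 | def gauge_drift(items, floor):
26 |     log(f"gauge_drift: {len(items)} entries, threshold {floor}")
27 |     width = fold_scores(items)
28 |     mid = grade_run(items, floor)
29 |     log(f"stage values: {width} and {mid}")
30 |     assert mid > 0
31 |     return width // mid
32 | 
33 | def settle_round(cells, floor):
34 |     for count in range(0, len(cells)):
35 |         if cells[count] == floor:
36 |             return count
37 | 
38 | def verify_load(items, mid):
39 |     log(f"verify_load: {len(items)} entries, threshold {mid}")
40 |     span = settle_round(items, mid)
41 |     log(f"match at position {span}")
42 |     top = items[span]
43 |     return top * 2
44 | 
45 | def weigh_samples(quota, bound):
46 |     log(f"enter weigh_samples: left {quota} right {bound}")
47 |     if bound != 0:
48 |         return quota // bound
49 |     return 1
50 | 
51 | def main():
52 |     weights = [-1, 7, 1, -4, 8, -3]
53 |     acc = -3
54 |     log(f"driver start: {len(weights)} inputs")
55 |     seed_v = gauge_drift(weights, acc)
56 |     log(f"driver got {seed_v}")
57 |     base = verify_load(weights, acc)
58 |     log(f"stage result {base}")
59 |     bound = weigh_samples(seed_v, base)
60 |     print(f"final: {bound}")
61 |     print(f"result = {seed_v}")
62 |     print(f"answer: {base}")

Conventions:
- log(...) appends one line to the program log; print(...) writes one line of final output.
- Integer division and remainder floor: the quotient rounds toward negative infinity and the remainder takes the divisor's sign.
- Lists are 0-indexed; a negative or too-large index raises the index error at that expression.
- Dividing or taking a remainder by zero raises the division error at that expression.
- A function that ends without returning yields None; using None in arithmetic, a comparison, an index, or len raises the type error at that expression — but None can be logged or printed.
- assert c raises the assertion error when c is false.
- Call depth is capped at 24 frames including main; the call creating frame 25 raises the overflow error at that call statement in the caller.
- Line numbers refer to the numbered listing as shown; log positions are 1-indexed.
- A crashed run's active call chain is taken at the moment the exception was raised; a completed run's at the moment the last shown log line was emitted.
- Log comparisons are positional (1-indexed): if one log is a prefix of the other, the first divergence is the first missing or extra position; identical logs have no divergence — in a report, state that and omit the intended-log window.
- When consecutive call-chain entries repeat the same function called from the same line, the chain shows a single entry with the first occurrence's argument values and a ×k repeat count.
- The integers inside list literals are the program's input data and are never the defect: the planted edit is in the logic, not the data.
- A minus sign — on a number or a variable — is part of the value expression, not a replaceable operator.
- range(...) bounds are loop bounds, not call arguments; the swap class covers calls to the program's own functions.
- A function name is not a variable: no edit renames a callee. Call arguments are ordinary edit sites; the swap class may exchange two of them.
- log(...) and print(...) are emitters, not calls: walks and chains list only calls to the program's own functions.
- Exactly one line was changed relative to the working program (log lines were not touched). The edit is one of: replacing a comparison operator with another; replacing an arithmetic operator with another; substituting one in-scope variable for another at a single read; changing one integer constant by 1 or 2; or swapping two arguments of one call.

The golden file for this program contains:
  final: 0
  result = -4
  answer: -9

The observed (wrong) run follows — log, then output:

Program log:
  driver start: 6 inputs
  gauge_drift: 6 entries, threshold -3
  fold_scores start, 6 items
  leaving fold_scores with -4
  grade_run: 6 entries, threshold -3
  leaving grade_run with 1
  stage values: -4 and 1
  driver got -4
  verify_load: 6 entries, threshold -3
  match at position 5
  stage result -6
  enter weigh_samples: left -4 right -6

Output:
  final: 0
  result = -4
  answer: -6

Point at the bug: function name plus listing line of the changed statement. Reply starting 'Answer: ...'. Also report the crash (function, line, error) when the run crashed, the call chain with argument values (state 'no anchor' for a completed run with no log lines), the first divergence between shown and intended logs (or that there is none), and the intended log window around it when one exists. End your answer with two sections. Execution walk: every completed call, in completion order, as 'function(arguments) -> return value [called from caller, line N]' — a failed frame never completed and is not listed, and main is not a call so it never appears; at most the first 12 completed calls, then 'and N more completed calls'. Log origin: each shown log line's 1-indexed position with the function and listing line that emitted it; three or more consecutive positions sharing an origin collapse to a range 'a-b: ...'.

Answer: the defect is in verify_load at line 43.
The tell: The log first diverges at position 11: the faulty run prints 'stage result -6' where the working version prints 'stage result -9'.
Call chain: main -> weigh_samples(-4, -6) (called at line 59).
First divergence: at position 11 the run shows 'stage result -6' where the working version logs 'stage result -9'.
Intended log window:
  9: verify_load: 6 entries, threshold -3
  10: match at position 5
  11: stage result -9
  12: enter weigh_samples: left -4 right -9
Execution walk:
  fold_scores([-1, 7, 1, -4, 8, -3]) -> -4  [called from gauge_drift, line 27]
  grade_run([-1, 7, 1, -4, 8, -3], -3) -> 1  [called from gauge_drift, line 28]
  gauge_drift([-1, 7, 1, -4, 8, -3], -3) -> -4  [called from main, line 55]
  settle_round([-1, 7, 1, -4, 8, -3], -3) -> 5  [called from verify_load, line 40]
  verify_load([-1, 7, 1, -4, 8, -3], -3) -> -6  [called from main, line 57]
  weigh_samples(-4, -6) -> 0  [called from main, line 59]
Log line origins:
  1: emitted by main (line 54)
  2: emitted by gauge_drift (line 26)
  3: emitted by fold_scores (line 2)
  4: emitted by fold_scores (line 7)
  5: emitted by grade_run (line 11)
  6: emitted by grade_run (line 16)
  7: emitted by gauge_drift (line 29)
  8: emitted by main (line 56)
  9: emitted by verify_load (line 39)
  10: emitted by verify_load (line 41)
  11: emitted by main (line 58)
  12: emitted by weigh_samples (line 46)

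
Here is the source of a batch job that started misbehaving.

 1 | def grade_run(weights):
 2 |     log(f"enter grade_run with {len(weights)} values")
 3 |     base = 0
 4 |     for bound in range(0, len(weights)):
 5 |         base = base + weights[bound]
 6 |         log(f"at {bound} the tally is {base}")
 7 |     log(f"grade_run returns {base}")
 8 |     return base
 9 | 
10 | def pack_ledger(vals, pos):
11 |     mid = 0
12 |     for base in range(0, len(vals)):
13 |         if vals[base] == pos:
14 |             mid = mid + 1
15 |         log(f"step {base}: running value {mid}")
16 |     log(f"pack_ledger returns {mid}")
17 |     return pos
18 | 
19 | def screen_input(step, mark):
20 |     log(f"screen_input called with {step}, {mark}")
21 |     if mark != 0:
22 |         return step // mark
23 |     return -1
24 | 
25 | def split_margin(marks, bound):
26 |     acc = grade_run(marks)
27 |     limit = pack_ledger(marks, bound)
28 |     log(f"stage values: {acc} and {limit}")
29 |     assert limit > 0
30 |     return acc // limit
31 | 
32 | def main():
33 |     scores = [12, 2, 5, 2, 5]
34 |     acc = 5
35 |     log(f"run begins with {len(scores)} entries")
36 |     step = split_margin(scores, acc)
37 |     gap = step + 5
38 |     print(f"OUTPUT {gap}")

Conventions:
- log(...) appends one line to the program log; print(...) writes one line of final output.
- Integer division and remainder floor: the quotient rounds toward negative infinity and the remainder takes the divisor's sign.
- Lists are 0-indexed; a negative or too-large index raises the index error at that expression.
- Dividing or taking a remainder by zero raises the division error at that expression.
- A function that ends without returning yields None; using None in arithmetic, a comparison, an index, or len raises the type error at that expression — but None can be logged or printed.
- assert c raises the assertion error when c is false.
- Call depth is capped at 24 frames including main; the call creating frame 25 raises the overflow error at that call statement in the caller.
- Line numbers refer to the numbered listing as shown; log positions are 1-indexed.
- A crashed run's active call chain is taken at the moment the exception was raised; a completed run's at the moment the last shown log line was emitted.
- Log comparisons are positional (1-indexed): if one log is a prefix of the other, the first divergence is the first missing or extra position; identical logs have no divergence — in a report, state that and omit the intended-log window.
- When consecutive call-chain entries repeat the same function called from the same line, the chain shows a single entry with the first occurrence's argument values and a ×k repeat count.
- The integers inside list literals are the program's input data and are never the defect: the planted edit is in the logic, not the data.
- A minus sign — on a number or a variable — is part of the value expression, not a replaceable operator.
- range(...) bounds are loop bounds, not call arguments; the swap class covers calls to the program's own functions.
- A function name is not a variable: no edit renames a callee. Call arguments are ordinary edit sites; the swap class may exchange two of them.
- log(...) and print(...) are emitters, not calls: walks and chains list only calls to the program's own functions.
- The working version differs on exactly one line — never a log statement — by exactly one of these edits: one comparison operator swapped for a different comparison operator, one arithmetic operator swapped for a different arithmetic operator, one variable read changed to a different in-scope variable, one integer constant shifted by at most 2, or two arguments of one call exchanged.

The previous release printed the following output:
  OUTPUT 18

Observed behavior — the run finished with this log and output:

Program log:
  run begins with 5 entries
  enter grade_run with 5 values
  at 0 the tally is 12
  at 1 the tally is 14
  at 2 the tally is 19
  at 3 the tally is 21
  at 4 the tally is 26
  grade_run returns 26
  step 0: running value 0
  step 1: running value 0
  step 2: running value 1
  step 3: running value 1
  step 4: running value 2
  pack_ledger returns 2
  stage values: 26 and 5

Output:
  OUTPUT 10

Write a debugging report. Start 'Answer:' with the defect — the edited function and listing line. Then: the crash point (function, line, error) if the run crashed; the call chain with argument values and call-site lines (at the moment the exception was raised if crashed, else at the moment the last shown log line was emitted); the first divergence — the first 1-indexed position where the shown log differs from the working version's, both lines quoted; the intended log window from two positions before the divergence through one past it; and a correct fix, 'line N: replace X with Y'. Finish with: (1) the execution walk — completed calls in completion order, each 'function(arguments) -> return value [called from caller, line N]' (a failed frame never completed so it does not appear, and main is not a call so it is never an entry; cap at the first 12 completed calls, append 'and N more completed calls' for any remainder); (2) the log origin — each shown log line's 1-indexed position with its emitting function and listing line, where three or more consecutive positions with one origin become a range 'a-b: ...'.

Answer: the defect is in pack_ledger at line 17.
Core observation: At log position 15 the runs split — shown 'stage values: 26 and 5', but the working version logs 'stage values: 26 and 2'.
Call chain: main -> split_margin([12, 2, 5, 2, 5], 5) (called at line 36).
First divergence: at position 15 the run shows 'stage values: 26 and 5' where the working version logs 'stage values: 26 and 2'.
Intended log window:
  13: step 4: running value 2
  14: pack_ledger returns 2
  15: stage values: 26 and 2
Execution walk:
  grade_run([12, 2, 5, 2, 5]) -> 26  [called from split_margin, line 26]
  pack_ledger([12, 2, 5, 2, 5], 5) -> 5  [called from split_margin, line 27]
  split_margin([12, 2, 5, 2, 5], 5) -> 5  [called from main, line 36]
Log origins:
  1: logged in main at line 35
  2: logged in grade_run at line 2
  3-7: logged in grade_run at line 6
  8: logged in grade_run at line 7
  9-13: logged in pack_ledger at line 15
  14: logged in pack_ledger at line 16
  15: logged in split_margin at line 28
A correct fix: line 17: replace `pos` with `mid`.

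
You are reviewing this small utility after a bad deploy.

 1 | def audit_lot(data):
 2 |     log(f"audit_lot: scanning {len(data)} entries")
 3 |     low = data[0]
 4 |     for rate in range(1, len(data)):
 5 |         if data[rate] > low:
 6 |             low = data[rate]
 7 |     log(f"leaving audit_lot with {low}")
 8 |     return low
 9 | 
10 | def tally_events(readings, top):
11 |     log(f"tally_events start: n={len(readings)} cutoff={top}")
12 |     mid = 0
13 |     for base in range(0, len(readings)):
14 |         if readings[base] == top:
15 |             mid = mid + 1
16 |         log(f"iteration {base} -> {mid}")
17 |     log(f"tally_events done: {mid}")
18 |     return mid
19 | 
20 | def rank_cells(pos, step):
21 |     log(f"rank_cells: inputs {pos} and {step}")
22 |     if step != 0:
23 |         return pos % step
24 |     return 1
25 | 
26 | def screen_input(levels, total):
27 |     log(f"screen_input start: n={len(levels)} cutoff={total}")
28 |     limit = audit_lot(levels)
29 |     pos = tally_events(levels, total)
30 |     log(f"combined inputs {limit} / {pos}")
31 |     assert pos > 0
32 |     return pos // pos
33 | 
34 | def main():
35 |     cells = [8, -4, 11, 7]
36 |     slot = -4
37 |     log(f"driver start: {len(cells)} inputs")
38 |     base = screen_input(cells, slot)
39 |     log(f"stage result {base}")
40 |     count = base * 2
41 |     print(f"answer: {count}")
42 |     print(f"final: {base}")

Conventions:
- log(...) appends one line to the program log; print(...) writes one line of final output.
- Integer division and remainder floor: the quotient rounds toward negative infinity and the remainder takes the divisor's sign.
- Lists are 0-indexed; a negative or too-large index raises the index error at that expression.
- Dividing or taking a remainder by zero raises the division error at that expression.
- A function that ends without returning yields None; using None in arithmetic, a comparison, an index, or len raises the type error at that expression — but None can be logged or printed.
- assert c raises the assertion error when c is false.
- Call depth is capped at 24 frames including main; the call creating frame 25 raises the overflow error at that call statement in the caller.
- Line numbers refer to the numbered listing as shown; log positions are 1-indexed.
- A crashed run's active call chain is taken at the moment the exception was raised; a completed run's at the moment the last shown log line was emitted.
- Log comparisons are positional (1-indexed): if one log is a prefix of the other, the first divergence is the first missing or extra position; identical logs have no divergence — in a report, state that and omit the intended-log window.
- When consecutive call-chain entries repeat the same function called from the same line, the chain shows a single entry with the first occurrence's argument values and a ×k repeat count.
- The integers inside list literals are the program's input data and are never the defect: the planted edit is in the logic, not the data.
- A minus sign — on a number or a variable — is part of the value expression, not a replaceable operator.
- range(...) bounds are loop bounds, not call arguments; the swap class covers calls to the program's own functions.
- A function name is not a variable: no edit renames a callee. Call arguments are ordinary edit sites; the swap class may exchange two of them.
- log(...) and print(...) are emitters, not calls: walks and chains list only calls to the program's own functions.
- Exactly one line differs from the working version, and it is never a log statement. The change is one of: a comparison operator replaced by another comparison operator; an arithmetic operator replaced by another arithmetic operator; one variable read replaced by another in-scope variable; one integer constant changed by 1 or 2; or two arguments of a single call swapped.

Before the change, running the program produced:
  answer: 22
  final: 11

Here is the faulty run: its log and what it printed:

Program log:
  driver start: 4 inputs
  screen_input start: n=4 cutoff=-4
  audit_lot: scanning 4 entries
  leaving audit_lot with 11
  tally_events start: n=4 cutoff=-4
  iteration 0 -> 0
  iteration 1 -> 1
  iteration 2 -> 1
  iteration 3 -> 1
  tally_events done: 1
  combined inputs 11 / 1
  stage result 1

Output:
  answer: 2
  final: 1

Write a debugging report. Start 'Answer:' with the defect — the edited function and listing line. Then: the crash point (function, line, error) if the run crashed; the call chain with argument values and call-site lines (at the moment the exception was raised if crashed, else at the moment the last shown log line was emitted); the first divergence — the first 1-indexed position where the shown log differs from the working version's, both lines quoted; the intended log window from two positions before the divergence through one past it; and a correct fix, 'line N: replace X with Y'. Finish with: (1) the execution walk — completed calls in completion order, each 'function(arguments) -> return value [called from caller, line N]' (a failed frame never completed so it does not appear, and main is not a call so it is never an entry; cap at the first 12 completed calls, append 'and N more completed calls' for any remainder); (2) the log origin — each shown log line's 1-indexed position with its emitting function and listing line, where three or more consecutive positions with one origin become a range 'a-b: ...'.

Answer: the defect is in screen_input at line 32.
Key fact: The earliest visible damage is log position 12 — 'stage result 1' rather than the intended 'stage result 11'.
Call chain: main.
First divergence: position 12; shown 'stage result 1' vs intended 'stage result 11'.
Intended log window:
  10: tally_events done: 1
  11: combined inputs 11 / 1
  12: stage result 11
Execution walk:
  audit_lot([8, -4, 11, 7]) -> 11  [called from screen_input, line 28]
  tally_events([8, -4, 11, 7], -4) -> 1  [called from screen_input, line 29]
  screen_input([8, -4, 11, 7], -4) -> 1  [called from main, line 38]
Log line origins:
  1: from main, line 37
  2: from screen_input, line 27
  3: from audit_lot, line 2
  4: from audit_lot, line 7
  5: from tally_events, line 11
  6-9: from tally_events, line 16
  10: from tally_events, line 17
  11: from screen_input, line 30
  12: from main, line 39
A correct fix: line 32: replace `pos // pos` with `limit // pos`.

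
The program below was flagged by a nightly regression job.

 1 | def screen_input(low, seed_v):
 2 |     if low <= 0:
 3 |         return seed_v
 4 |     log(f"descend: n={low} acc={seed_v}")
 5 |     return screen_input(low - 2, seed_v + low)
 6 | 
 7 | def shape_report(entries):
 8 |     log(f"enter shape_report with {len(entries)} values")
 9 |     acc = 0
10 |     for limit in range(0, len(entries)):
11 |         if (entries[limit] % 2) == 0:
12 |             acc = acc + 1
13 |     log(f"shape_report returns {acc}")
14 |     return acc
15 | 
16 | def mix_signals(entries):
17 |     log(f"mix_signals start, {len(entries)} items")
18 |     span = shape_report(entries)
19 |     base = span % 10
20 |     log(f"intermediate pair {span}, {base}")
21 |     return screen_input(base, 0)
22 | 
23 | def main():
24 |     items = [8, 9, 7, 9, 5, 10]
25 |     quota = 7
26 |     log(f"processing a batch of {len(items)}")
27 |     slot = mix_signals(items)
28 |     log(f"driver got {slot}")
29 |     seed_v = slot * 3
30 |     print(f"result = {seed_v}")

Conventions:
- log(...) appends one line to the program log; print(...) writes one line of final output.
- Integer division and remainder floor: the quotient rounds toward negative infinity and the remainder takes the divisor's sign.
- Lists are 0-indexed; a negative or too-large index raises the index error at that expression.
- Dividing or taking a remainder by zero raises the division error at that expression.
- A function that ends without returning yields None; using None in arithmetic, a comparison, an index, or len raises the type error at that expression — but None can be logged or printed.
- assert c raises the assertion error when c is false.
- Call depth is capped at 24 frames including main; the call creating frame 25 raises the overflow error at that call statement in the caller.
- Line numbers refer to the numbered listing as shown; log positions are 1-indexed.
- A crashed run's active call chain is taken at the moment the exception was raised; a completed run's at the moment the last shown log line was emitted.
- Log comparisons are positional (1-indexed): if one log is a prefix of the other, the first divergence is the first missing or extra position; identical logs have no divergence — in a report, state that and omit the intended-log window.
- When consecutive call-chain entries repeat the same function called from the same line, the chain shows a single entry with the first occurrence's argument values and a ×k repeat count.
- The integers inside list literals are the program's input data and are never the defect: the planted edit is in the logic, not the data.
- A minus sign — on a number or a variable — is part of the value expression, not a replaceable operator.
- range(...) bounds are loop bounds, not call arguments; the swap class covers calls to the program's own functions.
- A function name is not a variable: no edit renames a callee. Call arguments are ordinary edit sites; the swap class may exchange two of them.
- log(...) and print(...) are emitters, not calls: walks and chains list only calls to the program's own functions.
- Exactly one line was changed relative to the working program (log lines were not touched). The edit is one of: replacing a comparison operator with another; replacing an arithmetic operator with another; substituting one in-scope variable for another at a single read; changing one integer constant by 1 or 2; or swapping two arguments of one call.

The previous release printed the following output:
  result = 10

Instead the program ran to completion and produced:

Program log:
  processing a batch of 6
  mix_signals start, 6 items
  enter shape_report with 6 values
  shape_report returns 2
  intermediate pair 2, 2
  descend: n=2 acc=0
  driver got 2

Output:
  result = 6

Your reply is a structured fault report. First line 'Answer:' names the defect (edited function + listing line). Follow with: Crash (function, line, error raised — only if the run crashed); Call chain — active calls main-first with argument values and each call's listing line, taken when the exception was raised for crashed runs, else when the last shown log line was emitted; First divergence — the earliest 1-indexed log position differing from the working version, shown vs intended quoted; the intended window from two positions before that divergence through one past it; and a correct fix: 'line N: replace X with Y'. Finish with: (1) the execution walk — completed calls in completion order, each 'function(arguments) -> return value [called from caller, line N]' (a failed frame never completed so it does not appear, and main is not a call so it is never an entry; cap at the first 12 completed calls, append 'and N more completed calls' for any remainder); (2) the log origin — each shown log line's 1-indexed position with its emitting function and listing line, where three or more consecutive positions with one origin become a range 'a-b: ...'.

Answer: the defect is in main at line 29.
Key fact: The logs agree in full; only the final output differs.
Call chain: main.
First divergence: none (the log streams are identical).
Execution walk:
  shape_report([8, 9, 7, 9, 5, 10]) -> 2  [called from mix_signals, line 18]
  screen_input(0, 2) -> 2  [called from screen_input, line 5]
  screen_input(2, 0) -> 2  [called from mix_signals, line 21]
  mix_signals([8, 9, 7, 9, 5, 10]) -> 2  [called from main, line 27]
Log origins:
  1: logged in main at line 26
  2: logged in mix_signals at line 17
  3: logged in shape_report at line 8
  4: logged in shape_report at line 13
  5: logged in mix_signals at line 20
  6: logged in screen_input at line 4
  7: logged in main at line 28
A correct fix: line 29: replace `3` with `5`.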